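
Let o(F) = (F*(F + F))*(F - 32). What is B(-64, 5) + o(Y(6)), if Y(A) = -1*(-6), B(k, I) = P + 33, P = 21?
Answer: -1818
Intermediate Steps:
B(k, I) = 54 (B(k, I) = 21 + 33 = 54)
Y(A) = 6
o(F) = 2*F²*(-32 + F) (o(F) = (F*(2*F))*(-32 + F) = (2*F²)*(-32 + F) = 2*F²*(-32 + F))
B(-64, 5) + o(Y(6)) = 54 + 2*6²*(-32 + 6) = 54 + 2*36*(-26) = 54 - 1872 = -1818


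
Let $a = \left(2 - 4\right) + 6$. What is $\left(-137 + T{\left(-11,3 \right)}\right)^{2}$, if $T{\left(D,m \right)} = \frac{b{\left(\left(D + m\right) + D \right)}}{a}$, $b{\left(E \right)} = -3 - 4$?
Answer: $\frac{308025}{16} \approx 19252.0$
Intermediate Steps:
$a = 4$ ($a = -2 + 6 = 4$)
$b{\left(E \right)} = -7$ ($b{\left(E \right)} = -3 - 4 = -7$)
$T{\left(D,m \right)} = - \frac{7}{4}$
$\left(-137 + T{\left(-11,3 \right)}\right)^{2} = \left(-137 - \frac{7}{4}\right)^{2} = \left(- \frac{555}{4}\right)^{2} = \frac{308025}{16}$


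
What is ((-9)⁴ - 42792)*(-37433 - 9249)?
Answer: 1691335542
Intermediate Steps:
((-9)⁴ - 42792)*(-37433 - 9249) = (6561 - 42792)*(-46682) = -36231*(-46682) = 1691335542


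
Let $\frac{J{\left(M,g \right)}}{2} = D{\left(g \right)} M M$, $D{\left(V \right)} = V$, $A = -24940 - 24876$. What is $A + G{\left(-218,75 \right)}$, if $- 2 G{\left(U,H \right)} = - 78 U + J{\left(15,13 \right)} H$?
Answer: $-277693$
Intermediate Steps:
$A = -49816$
$J{\left(M,g \right)} = 2 g M^{2}$ ($J{\left(M,g \right)} = 2 g M M = 2 M g M = 2 g M^{2}$)
$G{\left(U,H \right)} = - 2925 H + 39 U$ ($G{\left(U,H \right)} = - \frac{- 78 U + 2 \cdot 13 \cdot 15^{2} H}{2} = - \frac{- 78 U + 2 \cdot 13 \cdot 225 H}{2} = - \frac{- 78 U + 5850 H}{2} = - 2925 H + 39 U$)
$A + G{\left(-218,75 \right)} = -49816 + \left(\left(-2925\right) 75 + 39 \left(-218\right)\right) = -49816 - 227877 = -277693$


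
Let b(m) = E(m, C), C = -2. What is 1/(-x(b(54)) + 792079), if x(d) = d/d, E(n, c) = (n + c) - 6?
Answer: 1/792078 ≈ 1.2625e-6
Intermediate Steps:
E(n, c) = -6 + c + n (E(n, c) = (c + n) - 6 = -6 + c + n)
b(m) = -8 + m (b(m) = -6 - 2 + m = -8 + m)
x(d) = 1
1/(-x(b(54)) + 792079) = 1/(-1*1 + 792079) = 1/(-1 + 792079) = 1/792078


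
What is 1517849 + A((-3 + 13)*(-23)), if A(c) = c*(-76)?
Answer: 1535329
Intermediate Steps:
A(c) = -76*c
1517849 + A((-3 + 13)*(-23)) = 1517849 - 76*(-3 + 13)*(-23) = 1517849 - 760*(-23) = 1517849 - 76*(-230) = 1517849 + 17480 = 1535329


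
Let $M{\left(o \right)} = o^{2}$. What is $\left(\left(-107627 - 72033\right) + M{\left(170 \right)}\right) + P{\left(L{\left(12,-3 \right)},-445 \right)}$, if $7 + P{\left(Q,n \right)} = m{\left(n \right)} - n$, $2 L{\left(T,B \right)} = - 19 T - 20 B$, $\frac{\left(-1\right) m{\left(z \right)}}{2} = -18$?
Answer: $-150286$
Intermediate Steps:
$m{\left(z \right)} = 36$ ($m{\left(z \right)} = \left(-2\right) \left(-18\right) = 36$)
$L{\left(T,B \right)} = - 10 B - \frac{19 T}{2}$ ($L{\left(T,B \right)} = \frac{- 19 T - 20 B}{2} = \frac{- 20 B - 19 T}{2} = - 10 B - \frac{19 T}{2}$)
$P{\left(Q,n \right)} = 29 - n$ ($P{\left(Q,n \right)} = -7 - \left(-36 + n\right) = 29 - n$)
$\left(\left(-107627 - 72033\right) + M{\left(170 \right)}\right) + P{\left(L{\left(12,-3 \right)},-445 \right)} = \left(\left(-107627 - 72033\right) + 170^{2}\right) + \left(29 - -445\right) = \left(\left(-107627 - 72033\right) + 28900\right) + \left(29 + 445\right) = \left(-179660 + 28900\right) + 474 = -150760 + 474 = -150286$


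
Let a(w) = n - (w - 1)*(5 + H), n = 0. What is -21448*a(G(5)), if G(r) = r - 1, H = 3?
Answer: 514752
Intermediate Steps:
G(r) = -1 + r
a(w) = 8 - 8*w (a(w) = 0 - (w - 1)*(5 + 3) = 0 - (-1 + w)*8 = 0 - (-8 + 8*w) = 0 + (8 - 8*w) = 8 - 8*w)
-21448*a(G(5)) = -21448*(8 - 8*(-1 + 5)) = -21448*(8 - 8*4) = -21448*(8 - 32) = -21448*(-24) = 514752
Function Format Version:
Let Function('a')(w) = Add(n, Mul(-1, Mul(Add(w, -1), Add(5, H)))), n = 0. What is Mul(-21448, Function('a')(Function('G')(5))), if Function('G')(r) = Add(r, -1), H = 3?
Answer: 514752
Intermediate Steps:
Function('G')(r) = Add(-1, r)
Function('a')(w) = Add(8, Mul(-8, w)) (Function('a')(w) = Add(0, Mul(-1, Mul(Add(w, -1), Add(5, 3)))) = Add(0, Mul(-1, Mul(Add(-1, w), 8))) = Add(0, Mul(-1, Add(-8, Mul(8, w)))) = Add(0, Add(8, Mul(-8, w))) = Add(8, Mul(-8, w)))
Mul(-21448, Function('a')(Function('G')(5))) = Mul(-21448, Add(8, Mul(-8, Add(-1, 5)))) = Mul(-21448, Add(8, Mul(-8, 4))) = Mul(-21448, Add(8, -32)) = Mul(-21448, -24) = 514752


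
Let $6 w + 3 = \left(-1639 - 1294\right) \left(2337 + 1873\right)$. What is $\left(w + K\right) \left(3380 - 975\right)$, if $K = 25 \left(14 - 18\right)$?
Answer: $- \frac{29698221865}{6} \approx -4.9497 \cdot 10^{9}$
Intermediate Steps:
$w = - \frac{12347933}{6}$ ($w = - \frac{1}{2} + \frac{\left(-1639 - 1294\right) \left(2337 + 1873\right)}{6} = - \frac{1}{2} + \frac{\left(-2933\right) 4210}{6} = - \frac{1}{2} + \frac{1}{6} \left(-12347930\right) = - \frac{1}{2} - \frac{6173965}{3} = - \frac{12347933}{6} \approx -2.058 \cdot 10^{6}$)
$K = -100$ ($K = 25 \left(-4\right) = -100$)
$\left(w + K\right) \left(3380 - 975\right) = \left(- \frac{12347933}{6} - 100\right) \left(3380 - 975\right) = \left(- \frac{12348533}{6}\right) 2405 = - \frac{29698221865}{6}$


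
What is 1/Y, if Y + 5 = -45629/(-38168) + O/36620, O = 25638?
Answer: -349428040/1084768909 ≈ -0.32212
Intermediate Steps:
Y = -1084768909/349428040 (Y = -5 + (-45629/(-38168) + 25638/36620) = -5 + (-45629*(-1/38168) + 25638*(1/36620)) = -5 + (45629/38168 + 12819/18310) = -5 + 662371291/349428040 = -1084768909/349428040 ≈ -3.1044)
1/Y = 1/(-1084768909/349428040) = -349428040/1084768909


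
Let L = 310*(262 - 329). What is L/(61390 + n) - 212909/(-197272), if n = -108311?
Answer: 14087242629/9256199512 ≈ 1.5219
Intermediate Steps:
L = -20770 (L = 310*(-67) = -20770)
L/(61390 + n) - 212909/(-197272) = -20770/(61390 - 108311) - 212909/(-197272) = -20770/(-46921) - 212909*(-1/197272) = -20770*(-1/46921) + 212909/197272 = 20770/46921 + 212909/197272 = 14087242629/9256199512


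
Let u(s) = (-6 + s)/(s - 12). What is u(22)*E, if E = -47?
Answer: -376/5 ≈ -75.200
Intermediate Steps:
u(s) = (-6 + s)/(-12 + s)
u(22)*E = ((-6 + 22)/(-12 + 22))*(-47) = (16/10)*(-47) = ((⅒)*16)*(-47) = (8/5)*(-47) = -376/5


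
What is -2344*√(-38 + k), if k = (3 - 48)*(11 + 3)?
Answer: -4688*I*√167 ≈ -60582.0*I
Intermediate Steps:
k = -630 (k = -45*14 = -630)
-2344*√(-38 + k) = -2344*√(-38 - 630) = -4688*I*√167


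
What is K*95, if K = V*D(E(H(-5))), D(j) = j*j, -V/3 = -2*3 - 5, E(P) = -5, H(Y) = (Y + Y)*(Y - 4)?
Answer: 78375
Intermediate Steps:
H(Y) = 2*Y*(-4 + Y) (H(Y) = (2*Y)*(-4 + Y) = 2*Y*(-4 + Y))
V = 33 (V = -3*(-2*3 - 5) = -3*(-6 - 5) = -3*(-11) = 33)
D(j) = j**2
K = 825 (K = 33*(-5)**2 = 33*25 = 825)
K*95 = 825*95 = 78375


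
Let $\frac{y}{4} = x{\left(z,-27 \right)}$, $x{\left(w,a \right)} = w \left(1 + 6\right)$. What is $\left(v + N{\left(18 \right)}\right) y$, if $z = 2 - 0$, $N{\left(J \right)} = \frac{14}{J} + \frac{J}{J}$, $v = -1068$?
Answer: $- \frac{537376}{9} \approx -59708.0$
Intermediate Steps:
$N{\left(J \right)} = 1 + \frac{14}{J}$ ($N{\left(J \right)} = \frac{14}{J} + 1 = 1 + \frac{14}{J}$)
$z = 2$ ($z = 2 + 0 = 2$)
$x{\left(w,a \right)} = 7 w$ ($x{\left(w,a \right)} = w 7 = 7 w$)
$y = 56$ ($y = 4 \cdot 7 \cdot 2 = 4 \cdot 14 = 56$)
$\left(v + N{\left(18 \right)}\right) y = \left(-1068 + \frac{14 + 18}{18}\right) 56 = \left(-1068 + \frac{1}{18} \cdot 32\right) 56 = \left(-1068 + \frac{16}{9}\right) 56 = \left(- \frac{9596}{9}\right) 56 = - \frac{537376}{9}$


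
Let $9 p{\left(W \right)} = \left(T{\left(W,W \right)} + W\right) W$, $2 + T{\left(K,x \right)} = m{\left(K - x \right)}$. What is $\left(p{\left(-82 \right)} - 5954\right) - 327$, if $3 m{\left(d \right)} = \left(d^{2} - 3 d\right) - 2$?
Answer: $- \frac{148759}{27} \approx -5509.6$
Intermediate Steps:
$m{\left(d \right)} = - \frac{2}{3} - d + \frac{d^{2}}{3}$ ($m{\left(d \right)} = \frac{\left(d^{2} - 3 d\right) - 2}{3} = \frac{-2 + d^{2} - 3 d}{3} = - \frac{2}{3} - d + \frac{d^{2}}{3}$)
$T{\left(K,x \right)} = - \frac{8}{3} + x - K + \frac{\left(K - x\right)^{2}}{3}$ ($T{\left(K,x \right)} = -2 - \left(\frac{2}{3} + K - x - \frac{\left(K - x\right)^{2}}{3}\right) = - \frac{8}{3} + x - K + \frac{\left(K - x\right)^{2}}{3}$)
$p{\left(W \right)} = \frac{W \left(- \frac{8}{3} + W\right)}{9}$ ($p{\left(W \right)} = \frac{\left(\left(- \frac{8}{3} + W - W + \frac{\left(W - W\right)^{2}}{3}\right) + W\right) W}{9} = \frac{\left(\left(- \frac{8}{3} + W - W + \frac{0^{2}}{3}\right) + W\right) W}{9} = \frac{\left(\left(- \frac{8}{3} + W - W + \frac{1}{3} \cdot 0\right) + W\right) W}{9} = \frac{\left(\left(- \frac{8}{3} + W - W + 0\right) + W\right) W}{9} = \frac{\left(- \frac{8}{3} + W\right) W}{9} = \frac{W \left(- \frac{8}{3} + W\right)}{9}$)
$\left(p{\left(-82 \right)} - 5954\right) - 327 = \left(\frac{1}{27} \left(-82\right) \left(-8 + 3 \left(-82\right)\right) - 5954\right) - 327 = \left(\frac{1}{27} \left(-82\right) \left(-8 - 246\right) - 5954\right) - 327 = \left(\frac{1}{27} \left(-82\right) \left(-254\right) - 5954\right) - 327 = \left(\frac{20828}{27} - 5954\right) - 327 = - \frac{139930}{27} - 327 = - \frac{148759}{27}$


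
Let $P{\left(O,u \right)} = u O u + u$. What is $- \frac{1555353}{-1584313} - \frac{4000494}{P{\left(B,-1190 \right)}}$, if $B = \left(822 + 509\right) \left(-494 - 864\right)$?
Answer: $\frac{663514106688250682}{675867376304800645} \approx 0.98172$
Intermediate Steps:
$B = -1807498$ ($B = 1331 \left(-1358\right) = -1807498$)
$P{\left(O,u \right)} = u + O u^{2}$ ($P{\left(O,u \right)} = O u u + u = O u^{2} + u = u + O u^{2}$)
$- \frac{1555353}{-1584313} - \frac{4000494}{P{\left(B,-1190 \right)}} = - \frac{1555353}{-1584313} - \frac{4000494}{\left(-1190\right) \left(1 - -2150922620\right)} = \left(-1555353\right) \left(- \frac{1}{1584313}\right) - \frac{4000494}{\left(-1190\right) \left(1 + 2150922620\right)} = \frac{1555353}{1584313} - \frac{4000494}{\left(-1190\right) 2150922621} = \frac{1555353}{1584313} - \frac{4000494}{-2559597918990} = \frac{1555353}{1584313} - - \frac{666749}{426599653165} = \frac{1555353}{1584313} + \frac{666749}{426599653165} = \frac{663514106688250682}{675867376304800645}$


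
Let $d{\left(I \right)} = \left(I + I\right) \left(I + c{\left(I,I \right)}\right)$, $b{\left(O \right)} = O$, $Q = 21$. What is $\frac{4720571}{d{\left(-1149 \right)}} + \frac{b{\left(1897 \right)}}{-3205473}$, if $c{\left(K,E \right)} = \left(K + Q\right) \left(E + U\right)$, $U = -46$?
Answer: $- \frac{7000941386083}{3306949383197898} \approx -0.002117$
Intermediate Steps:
$c{\left(K,E \right)} = \left(-46 + E\right) \left(21 + K\right)$ ($c{\left(K,E \right)} = \left(K + 21\right) \left(E - 46\right) = \left(21 + K\right) \left(-46 + E\right) = \left(-46 + E\right) \left(21 + K\right)$)
$d{\left(I \right)} = 2 I \left(-966 + I^{2} - 24 I\right)$ ($d{\left(I \right)} = \left(I + I\right) \left(I + \left(-966 - 46 I + 21 I + I I\right)\right) = 2 I \left(I + \left(-966 - 46 I + 21 I + I^{2}\right)\right) = 2 I \left(I - \left(966 - I^{2} + 25 I\right)\right) = 2 I \left(-966 + I^{2} - 24 I\right)$)
$\frac{4720571}{d{\left(-1149 \right)}} + \frac{b{\left(1897 \right)}}{-3205473} = \frac{4720571}{2 \left(-1149\right) \left(-966 + \left(-1149\right)^{2} - -27576\right)} + \frac{1897}{-3205473} = \frac{4720571}{2 \left(-1149\right) \left(-966 + 1320201 + 27576\right)} + 1897 \left(- \frac{1}{3205473}\right) = \frac{4720571}{2 \left(-1149\right) 1346811} - \frac{1897}{3205473} = \frac{4720571}{-3094971678} - \frac{1897}{3205473} = 4720571 \left(- \frac{1}{3094971678}\right) - \frac{1897}{3205473} = - \frac{4720571}{3094971678} - \frac{1897}{3205473} = - \frac{7000941386083}{3306949383197898}$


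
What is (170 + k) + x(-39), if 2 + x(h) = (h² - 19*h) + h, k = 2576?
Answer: 4967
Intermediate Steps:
x(h) = -2 + h² - 18*h (x(h) = -2 + ((h² - 19*h) + h) = -2 + (h² - 18*h) = -2 + h² - 18*h)
(170 + k) + x(-39) = (170 + 2576) + (-2 + (-39)² - 18*(-39)) = 2746 + (-2 + 1521 + 702) = 2746 + 2221 = 4967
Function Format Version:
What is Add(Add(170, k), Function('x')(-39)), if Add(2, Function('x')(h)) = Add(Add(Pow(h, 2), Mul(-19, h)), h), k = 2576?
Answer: 4967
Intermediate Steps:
Function('x')(h) = Add(-2, Pow(h, 2), Mul(-18, h)) (Function('x')(h) = Add(-2, Add(Add(Pow(h, 2), Mul(-19, h)), h)) = Add(-2, Add(Pow(h, 2), Mul(-18, h))) = Add(-2, Pow(h, 2), Mul(-18, h)))
Add(Add(170, k), Function('x')(-39)) = Add(Add(170, 2576), Add(-2, Pow(-39, 2), Mul(-18, -39))) = Add(2746, Add(-2, 1521, 702)) = Add(2746, 2221) = 4967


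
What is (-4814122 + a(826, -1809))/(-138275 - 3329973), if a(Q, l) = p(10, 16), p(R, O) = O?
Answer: 2407053/1734124 ≈ 1.3881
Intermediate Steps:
a(Q, l) = 16
(-4814122 + a(826, -1809))/(-138275 - 3329973) = (-4814122 + 16)/(-138275 - 3329973) = -4814106/(-3468248) = -4814106*(-1/3468248) = 2407053/1734124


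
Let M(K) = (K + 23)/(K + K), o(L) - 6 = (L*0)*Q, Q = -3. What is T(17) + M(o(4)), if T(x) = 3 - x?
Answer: -139/12 ≈ -11.583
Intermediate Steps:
o(L) = 6 (o(L) = 6 + (L*0)*(-3) = 6 + 0*(-3) = 6 + 0 = 6)
M(K) = (23 + K)/(2*K) (M(K) = (23 + K)/((2*K)) = (23 + K)*(1/(2*K)) = (23 + K)/(2*K))
T(17) + M(o(4)) = (3 - 1*17) + (½)*(23 + 6)/6 = (3 - 17) + (½)*(⅙)*29 = -14 + 29/12 = -139/12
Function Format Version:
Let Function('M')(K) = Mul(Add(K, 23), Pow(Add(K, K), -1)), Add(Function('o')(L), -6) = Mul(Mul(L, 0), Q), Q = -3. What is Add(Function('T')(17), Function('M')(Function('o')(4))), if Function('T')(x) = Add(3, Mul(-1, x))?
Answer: Rational(-139, 12) ≈ -11.583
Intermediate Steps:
Function('o')(L) = 6 (Function('o')(L) = Add(6, Mul(Mul(L, 0), -3)) = Add(6, Mul(0, -3)) = Add(6, 0) = 6)
Function('M')(K) = Mul(Rational(1, 2), Pow(K, -1), Add(23, K)) (Function('M')(K) = Mul(Add(23, K), Pow(Mul(2, K), -1)) = Mul(Add(23, K), Mul(Rational(1, 2), Pow(K, -1))) = Mul(Rational(1, 2), Pow(K, -1), Add(23, K)))
Add(Function('T')(17), Function('M')(Function('o')(4))) = Add(Add(3, Mul(-1, 17)), Mul(Rational(1, 2), Pow(6, -1), Add(23, 6))) = Add(Add(3, -17), Mul(Rational(1, 2), Rational(1, 6), 29)) = Add(-14, Rational(29, 12)) = Rational(-139, 12)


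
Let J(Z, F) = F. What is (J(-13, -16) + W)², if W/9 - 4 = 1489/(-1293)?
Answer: 17247409/185761 ≈ 92.847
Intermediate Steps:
W = 11049/431 (W = 36 + 9*(1489/(-1293)) = 36 + 9*(1489*(-1/1293)) = 36 + 9*(-1489/1293) = 36 - 4467/431 = 11049/431 ≈ 25.636)
(J(-13, -16) + W)² = (-16 + 11049/431)² = (4153/431)² = 17247409/185761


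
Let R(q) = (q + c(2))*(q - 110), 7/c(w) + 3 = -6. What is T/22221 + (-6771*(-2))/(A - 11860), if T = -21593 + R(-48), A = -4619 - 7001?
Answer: -2821332019/2347870860 ≈ -1.2017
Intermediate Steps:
c(w) = -7/9 (c(w) = 7/(-3 - 6) = 7/(-9) = 7*(-⅑) = -7/9)
R(q) = (-110 + q)*(-7/9 + q) (R(q) = (q - 7/9)*(q - 110) = (-7/9 + q)*(-110 + q) = (-110 + q)*(-7/9 + q))
A = -11620
T = -124975/9 (T = -21593 + (770/9 + (-48)² - 997/9*(-48)) = -21593 + (770/9 + 2304 + 15952/3) = -21593 + 69362/9 = -124975/9 ≈ -13886.)
T/22221 + (-6771*(-2))/(A - 11860) = -124975/9/22221 + (-6771*(-2))/(-11620 - 11860) = -124975/9*1/22221 + 13542/(-23480) = -124975/199989 + 13542*(-1/23480) = -124975/199989 - 6771/11740 = -2821332019/2347870860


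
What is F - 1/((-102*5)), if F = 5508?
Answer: 2809081/510 ≈ 5508.0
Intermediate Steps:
F - 1/((-102*5)) = 5508 - 1/((-102*5)) = 5508 - 1/(-510) = 5508 - 1*(-1/510) = 5508 + 1/510 = 2809081/510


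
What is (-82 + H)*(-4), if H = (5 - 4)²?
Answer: 324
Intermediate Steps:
H = 1 (H = 1² = 1)
(-82 + H)*(-4) = (-82 + 1)*(-4) = -81*(-4) = 324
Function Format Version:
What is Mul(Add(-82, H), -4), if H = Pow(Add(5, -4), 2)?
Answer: 324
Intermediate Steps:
H = 1 (H = Pow(1, 2) = 1)
Mul(Add(-82, H), -4) = Mul(Add(-82, 1), -4) = Mul(-81, -4) = 324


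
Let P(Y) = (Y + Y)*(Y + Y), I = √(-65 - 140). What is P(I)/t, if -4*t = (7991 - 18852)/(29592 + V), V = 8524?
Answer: -125020480/10861 ≈ -11511.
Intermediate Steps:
I = I*√205 (I = √(-205) = I*√205 ≈ 14.318*I)
t = 10861/152464 (t = -(7991 - 18852)/(4*(29592 + 8524)) = -(-10861)/(4*38116) = -¼*(-10861/38116) = 10861/152464 ≈ 0.071236)
P(Y) = 4*Y² (P(Y) = (2*Y)*(2*Y) = 4*Y²)
P(I)/t = (4*(I*√205)²)/(10861/152464) = (4*(-205))*(152464/10861) = -820*152464/10861 = -125020480/10861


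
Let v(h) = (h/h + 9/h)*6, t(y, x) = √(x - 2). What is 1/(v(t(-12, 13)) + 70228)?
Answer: 386287/27130479700 - 27*√11/27130479700 ≈ 1.4235e-5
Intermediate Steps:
t(y, x) = √(-2 + x)
v(h) = 6 + 54/h (v(h) = (1 + 9/h)*6 = 6 + 54/h)
1/(v(t(-12, 13)) + 70228) = 1/((6 + 54/(√(-2 + 13))) + 70228) = 1/((6 + 54/(√11)) + 70228) = 1/((6 + 54*(√11/11)) + 70228) = 1/((6 + 54*√11/11) + 70228) = 1/(70234 + 54*√11/11)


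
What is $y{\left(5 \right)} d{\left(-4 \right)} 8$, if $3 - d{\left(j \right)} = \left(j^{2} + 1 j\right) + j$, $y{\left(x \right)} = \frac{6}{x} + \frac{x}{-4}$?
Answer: $2$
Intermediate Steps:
$y{\left(x \right)} = \frac{6}{x} - \frac{x}{4}$ ($y{\left(x \right)} = \frac{6}{x} + x \left(- \frac{1}{4}\right) = \frac{6}{x} - \frac{x}{4}$)
$d{\left(j \right)} = 3 - j^{2} - 2 j$ ($d{\left(j \right)} = 3 - \left(\left(j^{2} + 1 j\right) + j\right) = 3 - \left(\left(j^{2} + j\right) + j\right) = 3 - \left(\left(j + j^{2}\right) + j\right) = 3 - \left(j^{2} + 2 j\right) = 3 - j^{2} - 2 j$)
$y{\left(5 \right)} d{\left(-4 \right)} 8 = \left(\frac{6}{5} - \frac{5}{4}\right) \left(3 - \left(-4\right)^{2} - -8\right) 8 = \left(6 \cdot \frac{1}{5} - \frac{5}{4}\right) \left(3 - 16 + 8\right) 8 = \left(\frac{6}{5} - \frac{5}{4}\right) \left(3 - 16 + 8\right) 8 = \left(- \frac{1}{20}\right) \left(-5\right) 8 = \frac{1}{4} \cdot 8 = 2$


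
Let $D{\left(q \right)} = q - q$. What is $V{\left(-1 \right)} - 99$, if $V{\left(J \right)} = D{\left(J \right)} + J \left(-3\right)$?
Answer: $-96$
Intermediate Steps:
$D{\left(q \right)} = 0$
$V{\left(J \right)} = - 3 J$ ($V{\left(J \right)} = 0 + J \left(-3\right) = 0 - 3 J = - 3 J$)
$V{\left(-1 \right)} - 99 = \left(-3\right) \left(-1\right) - 99 = 3 - 99 = -96$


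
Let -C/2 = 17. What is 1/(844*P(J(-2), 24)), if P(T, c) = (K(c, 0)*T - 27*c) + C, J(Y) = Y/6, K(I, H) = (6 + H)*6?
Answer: -1/585736 ≈ -1.7073e-6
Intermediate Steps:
K(I, H) = 36 + 6*H
C = -34 (C = -2*17 = -34)
J(Y) = Y/6 (J(Y) = Y*(⅙) = Y/6)
P(T, c) = -34 - 27*c + 36*T (P(T, c) = ((36 + 6*0)*T - 27*c) - 34 = ((36 + 0)*T - 27*c) - 34 = (36*T - 27*c) - 34 = (-27*c + 36*T) - 34 = -34 - 27*c + 36*T)
1/(844*P(J(-2), 24)) = 1/(844*(-34 - 27*24 + 36*((⅙)*(-2)))) = 1/(844*(-34 - 648 + 36*(-⅓))) = 1/(844*(-34 - 648 - 12)) = 1/(844*(-694)) = 1/(-585736) = -1/585736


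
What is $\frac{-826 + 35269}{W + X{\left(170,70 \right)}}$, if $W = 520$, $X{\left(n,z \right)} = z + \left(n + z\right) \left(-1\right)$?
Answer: $\frac{34443}{350} \approx 98.409$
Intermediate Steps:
$X{\left(n,z \right)} = - n$ ($X{\left(n,z \right)} = z - \left(n + z\right) = - n$)
$\frac{-826 + 35269}{W + X{\left(170,70 \right)}} = \frac{-826 + 35269}{520 - 170} = \frac{34443}{520 - 170} = \frac{34443}{350}$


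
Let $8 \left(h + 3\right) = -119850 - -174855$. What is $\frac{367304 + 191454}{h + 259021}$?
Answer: $\frac{4470064}{2127149} \approx 2.1014$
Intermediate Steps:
$h = \frac{54981}{8}$ ($h = -3 + \frac{-119850 - -174855}{8} = -3 + \frac{-119850 + 174855}{8} = -3 + \frac{1}{8} \cdot 55005 = -3 + \frac{55005}{8} = \frac{54981}{8} \approx 6872.6$)
$\frac{367304 + 191454}{h + 259021} = \frac{367304 + 191454}{\frac{54981}{8} + 259021} = \frac{558758}{\frac{2127149}{8}} = 558758 \cdot \frac{8}{2127149} = \frac{4470064}{2127149}$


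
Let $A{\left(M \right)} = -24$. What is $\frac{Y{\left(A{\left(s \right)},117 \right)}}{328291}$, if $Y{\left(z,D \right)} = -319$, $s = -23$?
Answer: $- \frac{319}{328291} \approx -0.0009717$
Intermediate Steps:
$\frac{Y{\left(A{\left(s \right)},117 \right)}}{328291} = - \frac{319}{328291}$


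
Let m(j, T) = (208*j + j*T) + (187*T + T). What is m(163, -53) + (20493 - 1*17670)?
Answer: 18124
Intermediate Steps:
m(j, T) = 188*T + 208*j + T*j (m(j, T) = (208*j + T*j) + 188*T = 188*T + 208*j + T*j)
m(163, -53) + (20493 - 1*17670) = (188*(-53) + 208*163 - 53*163) + (20493 - 1*17670) = (-9964 + 33904 - 8639) + (20493 - 17670) = 15301 + 2823 = 18124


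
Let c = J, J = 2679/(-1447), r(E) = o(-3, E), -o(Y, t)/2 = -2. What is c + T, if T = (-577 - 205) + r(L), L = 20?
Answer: -1128445/1447 ≈ -779.85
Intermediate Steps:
o(Y, t) = 4 (o(Y, t) = -2*(-2) = 4)
r(E) = 4
J = -2679/1447 (J = 2679*(-1/1447) = -2679/1447 ≈ -1.8514)
c = -2679/1447 ≈ -1.8514
T = -778 (T = (-577 - 205) + 4 = -782 + 4 = -778)
c + T = -2679/1447 - 778 = -1128445/1447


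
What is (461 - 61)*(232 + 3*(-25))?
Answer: 62800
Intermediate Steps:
(461 - 61)*(232 + 3*(-25)) = 400*(232 - 75) = 400*157 = 62800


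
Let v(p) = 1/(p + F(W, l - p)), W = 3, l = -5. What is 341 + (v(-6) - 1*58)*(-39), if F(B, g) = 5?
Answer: 2642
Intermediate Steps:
v(p) = 1/(5 + p) (v(p) = 1/(p + 5) = 1/(5 + p))
341 + (v(-6) - 1*58)*(-39) = 341 + (1/(5 - 6) - 1*58)*(-39) = 341 + (1/(-1) - 58)*(-39) = 341 + (-1 - 58)*(-39) = 341 - 59*(-39) = 341 + 2301 = 2642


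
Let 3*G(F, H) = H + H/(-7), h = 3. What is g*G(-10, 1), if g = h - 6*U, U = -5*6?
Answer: 366/7 ≈ 52.286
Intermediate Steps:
U = -30
G(F, H) = 2*H/7 (G(F, H) = (H + H/(-7))/3 = (H + H*(-⅐))/3 = (H - H/7)/3 = (6*H/7)/3 = 2*H/7)
g = 183 (g = 3 - 6*(-30) = 3 + 180 = 183)
g*G(-10, 1) = 183*((2/7)*1) = 183*(2/7) = 366/7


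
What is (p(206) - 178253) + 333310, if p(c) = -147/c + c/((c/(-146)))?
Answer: 31911519/206 ≈ 1.5491e+5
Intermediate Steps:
p(c) = -146 - 147/c (p(c) = -147/c + c/((c*(-1/146))) = -147/c + c/((-c/146)) = -147/c + c*(-146/c) = -147/c - 146 = -146 - 147/c)
(p(206) - 178253) + 333310 = ((-146 - 147/206) - 178253) + 333310 = (-30223/206 - 178253) + 333310 = -36750341/206 + 333310 = 31911519/206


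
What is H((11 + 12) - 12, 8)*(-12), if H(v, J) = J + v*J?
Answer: -1152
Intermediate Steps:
H(v, J) = J + J*v
H((11 + 12) - 12, 8)*(-12) = (8*(1 + ((11 + 12) - 12)))*(-12) = (8*(1 + (23 - 12)))*(-12) = (8*(1 + 11))*(-12) = (8*12)*(-12) = 96*(-12) = -1152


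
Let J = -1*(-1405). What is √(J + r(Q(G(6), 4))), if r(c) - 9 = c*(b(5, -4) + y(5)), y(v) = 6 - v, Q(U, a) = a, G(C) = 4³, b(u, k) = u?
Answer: √1438 ≈ 37.921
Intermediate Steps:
G(C) = 64
J = 1405
r(c) = 9 + 6*c (r(c) = 9 + c*(5 + (6 - 1*5)) = 9 + c*(5 + (6 - 5)) = 9 + c*(5 + 1) = 9 + c*6 = 9 + 6*c)
√(J + r(Q(G(6), 4))) = √(1405 + (9 + 6*4)) = √(1405 + (9 + 24)) = √(1405 + 33) = √1438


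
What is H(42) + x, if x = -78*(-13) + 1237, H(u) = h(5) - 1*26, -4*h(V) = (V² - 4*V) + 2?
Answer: 8893/4 ≈ 2223.3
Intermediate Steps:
h(V) = -½ + V - V²/4 (h(V) = -((V² - 4*V) + 2)/4 = -(2 + V² - 4*V)/4 = -½ + V - V²/4)
H(u) = -111/4 (H(u) = (-½ + 5 - ¼*5²) - 1*26 = (-½ + 5 - ¼*25) - 26 = (-½ + 5 - 25/4) - 26 = -7/4 - 26 = -111/4)
x = 2251 (x = 1014 + 1237 = 2251)
H(42) + x = -111/4 + 2251 = 8893/4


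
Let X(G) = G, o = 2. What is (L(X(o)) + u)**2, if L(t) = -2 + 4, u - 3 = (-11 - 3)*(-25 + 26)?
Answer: 81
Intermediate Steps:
u = -11 (u = 3 + (-11 - 3)*(-25 + 26) = 3 - 14*1 = 3 - 14 = -11)
L(t) = 2
(L(X(o)) + u)**2 = (2 - 11)**2 = (-9)**2 = 81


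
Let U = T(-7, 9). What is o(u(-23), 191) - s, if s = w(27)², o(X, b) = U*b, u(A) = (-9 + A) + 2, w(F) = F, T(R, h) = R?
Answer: -2066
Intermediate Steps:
U = -7
u(A) = -7 + A
o(X, b) = -7*b
s = 729 (s = 27² = 729)
o(u(-23), 191) - s = -7*191 - 1*729 = -1337 - 729 = -2066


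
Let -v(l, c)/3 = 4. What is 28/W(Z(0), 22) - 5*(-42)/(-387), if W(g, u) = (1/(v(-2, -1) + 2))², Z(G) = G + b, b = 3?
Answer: 361130/129 ≈ 2799.5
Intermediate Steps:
v(l, c) = -12 (v(l, c) = -3*4 = -12)
Z(G) = 3 + G (Z(G) = G + 3 = 3 + G)
W(g, u) = 1/100 (W(g, u) = (1/(-12 + 2))² = (1/(-10))² = (-⅒)² = 1/100)
28/W(Z(0), 22) - 5*(-42)/(-387) = 28/(1/100) - 5*(-42)/(-387) = 28*100 + 210*(-1/387) = 2800 - 70/129 = 361130/129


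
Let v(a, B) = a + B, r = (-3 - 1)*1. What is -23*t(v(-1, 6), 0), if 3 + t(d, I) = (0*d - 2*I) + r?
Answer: 161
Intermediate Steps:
r = -4 (r = -4*1 = -4)
v(a, B) = B + a
t(d, I) = -7 - 2*I (t(d, I) = -3 + ((0*d - 2*I) - 4) = -3 + ((0 - 2*I) - 4) = -3 + (-2*I - 4) = -3 + (-4 - 2*I) = -7 - 2*I)
-23*t(v(-1, 6), 0) = -23*(-7 - 2*0) = -23*(-7 + 0) = -23*(-7) = 161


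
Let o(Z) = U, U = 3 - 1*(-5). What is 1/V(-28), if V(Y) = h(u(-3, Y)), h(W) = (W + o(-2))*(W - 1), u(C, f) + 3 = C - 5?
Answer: 1/36 ≈ 0.027778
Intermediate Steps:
U = 8 (U = 3 + 5 = 8)
o(Z) = 8
u(C, f) = -8 + C (u(C, f) = -3 + (C - 5) = -3 + (-5 + C) = -8 + C)
h(W) = (-1 + W)*(8 + W) (h(W) = (W + 8)*(W - 1) = (8 + W)*(-1 + W) = (-1 + W)*(8 + W))
V(Y) = 36 (V(Y) = -8 + (-8 - 3)**2 + 7*(-8 - 3) = -8 + (-11)**2 + 7*(-11) = -8 + 121 - 77 = 36)
1/V(-28) = 1/36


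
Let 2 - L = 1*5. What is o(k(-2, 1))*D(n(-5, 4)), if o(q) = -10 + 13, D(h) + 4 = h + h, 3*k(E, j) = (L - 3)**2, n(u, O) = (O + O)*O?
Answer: 180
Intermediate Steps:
L = -3 (L = 2 - 5 = -3)
n(u, O) = 2*O**2 (n(u, O) = (2*O)*O = 2*O**2)
k(E, j) = 12 (k(E, j) = (-3 - 3)**2/3 = (1/3)*(-6)**2 = (1/3)*36 = 12)
D(h) = -4 + 2*h (D(h) = -4 + (h + h) = -4 + 2*h)
o(q) = 3
o(k(-2, 1))*D(n(-5, 4)) = 3*(-4 + 2*(2*4**2)) = 3*(-4 + 2*(2*16)) = 3*(-4 + 2*32) = 3*(-4 + 64) = 3*60 = 180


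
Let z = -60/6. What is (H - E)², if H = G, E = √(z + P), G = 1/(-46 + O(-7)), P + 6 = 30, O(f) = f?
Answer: 39327/2809 + 2*√14/53 ≈ 14.142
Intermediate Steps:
P = 24 (P = -6 + 30 = 24)
z = -10 (z = -60*⅙ = -10)
G = -1/53 (G = 1/(-46 - 7) = 1/(-53) = -1/53 ≈ -0.018868)
E = √14 (E = √(-10 + 24) = √14 ≈ 3.7417)
H = -1/53 ≈ -0.018868
(H - E)² = (-1/53 - √14)²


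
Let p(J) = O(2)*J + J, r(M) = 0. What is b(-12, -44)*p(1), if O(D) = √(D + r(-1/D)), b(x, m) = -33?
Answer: -33 - 33*√2 ≈ -79.669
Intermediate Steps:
O(D) = √D (O(D) = √(D + 0) = √D)
p(J) = J + J*√2 (p(J) = √2*J + J = J*√2 + J = J + J*√2)
b(-12, -44)*p(1) = -33*(1 + √2) = -33 - 33*√2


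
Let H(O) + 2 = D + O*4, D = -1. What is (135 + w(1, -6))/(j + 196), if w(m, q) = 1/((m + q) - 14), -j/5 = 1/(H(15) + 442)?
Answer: 1279436/1858181 ≈ 0.68854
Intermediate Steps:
H(O) = -3 + 4*O (H(O) = -2 + (-1 + O*4) = -2 + (-1 + 4*O) = -3 + 4*O)
j = -5/499 (j = -5/((-3 + 4*15) + 442) = -5/((-3 + 60) + 442) = -5/(57 + 442) = -5/499 ≈ -0.010020)
w(m, q) = 1/(-14 + m + q)
(135 + w(1, -6))/(j + 196) = (135 + 1/(-14 + 1 - 6))/(-5/499 + 196) = (135 + 1/(-19))/(97799/499) = (135 - 1/19)*(499/97799) = (2564/19)*(499/97799) = 1279436/1858181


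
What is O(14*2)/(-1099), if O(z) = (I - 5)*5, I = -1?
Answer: 30/1099 ≈ 0.027298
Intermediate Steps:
O(z) = -30 (O(z) = (-1 - 5)*5 = -6*5 = -30)
O(14*2)/(-1099) = -30/(-1099) = -30*(-1/1099) = 30/1099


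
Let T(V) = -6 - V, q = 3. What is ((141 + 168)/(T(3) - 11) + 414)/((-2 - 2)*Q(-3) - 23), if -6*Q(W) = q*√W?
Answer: -183333/10820 - 7971*I*√3/5410 ≈ -16.944 - 2.552*I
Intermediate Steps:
Q(W) = -√W/2
((141 + 168)/(T(3) - 11) + 414)/((-2 - 2)*Q(-3) - 23) = ((141 + 168)/((-6 - 1*3) - 11) + 414)/((-2 - 2)*(-I*√3/2) - 23) = (309/((-6 - 3) - 11) + 414)/(-(-2)*I*√3 - 23) = (309/(-9 - 11) + 414)/(-(-2)*I*√3 - 23) = (309/(-20) + 414)/(2*I*√3 - 23) = (309*(-1/20) + 414)/(-23 + 2*I*√3) = (-309/20 + 414)/(-23 + 2*I*√3) = 7971/(20*(-23 + 2*I*√3))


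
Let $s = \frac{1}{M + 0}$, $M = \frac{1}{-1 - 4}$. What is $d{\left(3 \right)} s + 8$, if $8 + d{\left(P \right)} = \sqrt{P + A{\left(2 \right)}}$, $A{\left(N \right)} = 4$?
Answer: $48 - 5 \sqrt{7} \approx 34.771$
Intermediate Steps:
$M = - \frac{1}{5}$ ($M = \frac{1}{-5} = - \frac{1}{5} \approx -0.2$)
$d{\left(P \right)} = -8 + \sqrt{4 + P}$ ($d{\left(P \right)} = -8 + \sqrt{P + 4} = -8 + \sqrt{4 + P}$)
$s = -5$ ($s = \frac{1}{- \frac{1}{5} + 0} = \frac{1}{- \frac{1}{5}} = -5$)
$d{\left(3 \right)} s + 8 = \left(-8 + \sqrt{4 + 3}\right) \left(-5\right) + 8 = \left(-8 + \sqrt{7}\right) \left(-5\right) + 8 = \left(40 - 5 \sqrt{7}\right) + 8 = 48 - 5 \sqrt{7}$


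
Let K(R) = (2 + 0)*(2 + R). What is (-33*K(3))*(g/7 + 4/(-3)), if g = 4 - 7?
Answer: 4070/7 ≈ 581.43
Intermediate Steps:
g = -3
K(R) = 4 + 2*R (K(R) = 2*(2 + R) = 4 + 2*R)
(-33*K(3))*(g/7 + 4/(-3)) = (-33*(4 + 2*3))*(-3/7 + 4/(-3)) = (-33*(4 + 6))*(-3*⅐ + 4*(-⅓)) = (-33*10)*(-3/7 - 4/3) = -330*(-37/21) = 4070/7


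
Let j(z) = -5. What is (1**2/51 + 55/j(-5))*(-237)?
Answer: 44240/17 ≈ 2602.4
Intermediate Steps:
(1**2/51 + 55/j(-5))*(-237) = (1**2/51 + 55/(-5))*(-237) = (1*(1/51) + 55*(-1/5))*(-237) = (1/51 - 11)*(-237) = -560/51*(-237) = 44240/17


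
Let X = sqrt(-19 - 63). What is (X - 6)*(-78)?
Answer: 468 - 78*I*sqrt(82) ≈ 468.0 - 706.32*I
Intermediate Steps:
X = I*sqrt(82) (X = sqrt(-82) = I*sqrt(82) ≈ 9.0554*I)
(X - 6)*(-78) = (I*sqrt(82) - 6)*(-78) = (-6 + I*sqrt(82))*(-78) = 468 - 78*I*sqrt(82)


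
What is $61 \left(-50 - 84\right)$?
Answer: $-8174$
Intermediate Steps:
$61 \left(-50 - 84\right) = 61 \left(-134\right) = -8174$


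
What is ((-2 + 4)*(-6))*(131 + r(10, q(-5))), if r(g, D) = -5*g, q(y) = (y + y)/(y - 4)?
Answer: -972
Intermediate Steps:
q(y) = 2*y/(-4 + y) (q(y) = (2*y)/(-4 + y) = 2*y/(-4 + y))
((-2 + 4)*(-6))*(131 + r(10, q(-5))) = ((-2 + 4)*(-6))*(131 - 5*10) = (2*(-6))*(131 - 50) = -12*81 = -972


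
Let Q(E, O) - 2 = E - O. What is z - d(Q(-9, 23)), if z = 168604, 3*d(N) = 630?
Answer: 168394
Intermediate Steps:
Q(E, O) = 2 + E - O (Q(E, O) = 2 + (E - O) = 2 + E - O)
d(N) = 210 (d(N) = (⅓)*630 = 210)
z - d(Q(-9, 23)) = 168604 - 1*210 = 168604 - 210 = 168394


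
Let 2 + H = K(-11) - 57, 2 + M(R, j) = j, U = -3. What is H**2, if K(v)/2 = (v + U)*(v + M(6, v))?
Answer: 375769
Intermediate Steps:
M(R, j) = -2 + j
K(v) = 2*(-3 + v)*(-2 + 2*v) (K(v) = 2*((v - 3)*(v + (-2 + v))) = 2*((-3 + v)*(-2 + 2*v)) = 2*(-3 + v)*(-2 + 2*v))
H = 613 (H = -2 + ((12 - 16*(-11) + 4*(-11)**2) - 57) = -2 + ((12 + 176 + 4*121) - 57) = -2 + ((12 + 176 + 484) - 57) = -2 + (672 - 57) = -2 + 615 = 613)
H**2 = 613**2 = 375769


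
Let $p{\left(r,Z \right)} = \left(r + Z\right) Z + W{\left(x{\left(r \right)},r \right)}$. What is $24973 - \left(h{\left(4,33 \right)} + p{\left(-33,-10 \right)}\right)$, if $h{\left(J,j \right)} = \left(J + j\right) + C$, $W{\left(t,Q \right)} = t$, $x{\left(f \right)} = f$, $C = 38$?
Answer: $24501$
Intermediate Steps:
$p{\left(r,Z \right)} = r + Z \left(Z + r\right)$ ($p{\left(r,Z \right)} = \left(r + Z\right) Z + r = \left(Z + r\right) Z + r = Z \left(Z + r\right) + r = r + Z \left(Z + r\right)$)
$h{\left(J,j \right)} = 38 + J + j$ ($h{\left(J,j \right)} = \left(J + j\right) + 38 = 38 + J + j$)
$24973 - \left(h{\left(4,33 \right)} + p{\left(-33,-10 \right)}\right) = 24973 - \left(\left(38 + 4 + 33\right) - \left(-297 - 100\right)\right) = 24973 - \left(75 + \left(-33 + 100 + 330\right)\right) = 24973 - \left(75 + 397\right) = 24973 - 472 = 24501$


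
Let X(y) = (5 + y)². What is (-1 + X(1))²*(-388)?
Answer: -475300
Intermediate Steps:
(-1 + X(1))²*(-388) = (-1 + (5 + 1)²)²*(-388) = (-1 + 6²)²*(-388) = (-1 + 36)²*(-388) = 35²*(-388) = 1225*(-388) = -475300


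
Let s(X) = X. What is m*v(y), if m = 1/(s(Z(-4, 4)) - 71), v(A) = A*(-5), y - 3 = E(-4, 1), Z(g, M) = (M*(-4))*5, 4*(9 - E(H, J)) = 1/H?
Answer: 965/2416 ≈ 0.39942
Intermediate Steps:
E(H, J) = 9 - 1/(4*H)
Z(g, M) = -20*M (Z(g, M) = -4*M*5 = -20*M)
y = 193/16 (y = 3 + (9 - ¼/(-4)) = 3 + (9 - ¼*(-¼)) = 3 + (9 + 1/16) = 3 + 145/16 = 193/16 ≈ 12.063)
v(A) = -5*A
m = -1/151 (m = 1/(-20*4 - 71) = 1/(-80 - 71) = 1/(-151) = -1/151 ≈ -0.0066225)
m*v(y) = -(-5)*193/(151*16) = -1/151*(-965/16) = 965/2416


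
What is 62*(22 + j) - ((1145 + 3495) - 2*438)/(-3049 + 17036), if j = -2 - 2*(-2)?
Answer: 20808892/13987 ≈ 1487.7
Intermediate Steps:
j = 2 (j = -2 + 4 = 2)
62*(22 + j) - ((1145 + 3495) - 2*438)/(-3049 + 17036) = 62*(22 + 2) - ((1145 + 3495) - 2*438)/(-3049 + 17036) = 62*24 - (4640 - 876)/13987 = 1488 - 3764/13987 = 20808892/13987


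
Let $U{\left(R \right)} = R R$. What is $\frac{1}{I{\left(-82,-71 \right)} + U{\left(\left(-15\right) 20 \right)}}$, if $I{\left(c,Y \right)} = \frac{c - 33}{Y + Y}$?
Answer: $\frac{142}{12780115} \approx 1.1111 \cdot 10^{-5}$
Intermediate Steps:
$I{\left(c,Y \right)} = \frac{-33 + c}{2 Y}$
$U{\left(R \right)} = R^{2}$
$\frac{1}{I{\left(-82,-71 \right)} + U{\left(\left(-15\right) 20 \right)}} = \frac{1}{\frac{-33 - 82}{2 \left(-71\right)} + \left(\left(-15\right) 20\right)^{2}} = \frac{1}{\frac{1}{2} \left(- \frac{1}{71}\right) \left(-115\right) + \left(-300\right)^{2}} = \frac{1}{\frac{115}{142} + 90000} = \frac{1}{\frac{12780115}{142}} = \frac{142}{12780115}$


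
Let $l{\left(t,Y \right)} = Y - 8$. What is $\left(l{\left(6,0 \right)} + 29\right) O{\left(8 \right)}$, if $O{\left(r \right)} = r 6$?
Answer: $1008$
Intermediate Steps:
$O{\left(r \right)} = 6 r$
$l{\left(t,Y \right)} = -8 + Y$ ($l{\left(t,Y \right)} = Y - 8 = -8 + Y$)
$\left(l{\left(6,0 \right)} + 29\right) O{\left(8 \right)} = \left(\left(-8 + 0\right) + 29\right) 6 \cdot 8 = \left(-8 + 29\right) 48 = 21 \cdot 48 = 1008$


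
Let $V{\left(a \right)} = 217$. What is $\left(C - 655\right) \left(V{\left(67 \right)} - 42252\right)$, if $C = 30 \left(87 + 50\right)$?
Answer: $-145230925$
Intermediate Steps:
$C = 4110$ ($C = 30 \cdot 137 = 4110$)
$\left(C - 655\right) \left(V{\left(67 \right)} - 42252\right) = \left(4110 - 655\right) \left(217 - 42252\right) = 3455 \left(217 - 42252\right) = 3455 \left(-42035\right) = -145230925$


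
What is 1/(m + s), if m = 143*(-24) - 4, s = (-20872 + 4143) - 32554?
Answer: -1/52719 ≈ -1.8968e-5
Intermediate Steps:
s = -49283 (s = -16729 - 32554 = -49283)
m = -3436 (m = -3432 - 4 = -3436)
1/(m + s) = 1/(-3436 - 49283) = 1/(-52719) = -1/52719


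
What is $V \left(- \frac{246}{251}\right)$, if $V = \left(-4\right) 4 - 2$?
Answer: $\frac{4428}{251} \approx 17.641$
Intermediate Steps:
$V = -18$ ($V = -16 - 2 = -18$)
$V \left(- \frac{246}{251}\right) = - 18 \left(- \frac{246}{251}\right) = - 18 \left(\left(-246\right) \frac{1}{251}\right) = \left(-18\right) \left(- \frac{246}{251}\right) = \frac{4428}{251}$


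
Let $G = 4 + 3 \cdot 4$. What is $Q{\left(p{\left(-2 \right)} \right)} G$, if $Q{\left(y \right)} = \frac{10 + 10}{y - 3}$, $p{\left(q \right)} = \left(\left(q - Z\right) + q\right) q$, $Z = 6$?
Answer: $\frac{320}{17} \approx 18.824$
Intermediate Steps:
$G = 16$ ($G = 4 + 12 = 16$)
$p{\left(q \right)} = q \left(-6 + 2 q\right)$ ($p{\left(q \right)} = \left(\left(q - 6\right) + q\right) q = \left(\left(-6 + q\right) + q\right) q = \left(-6 + 2 q\right) q = q \left(-6 + 2 q\right)$)
$Q{\left(y \right)} = \frac{20}{-3 + y}$
$Q{\left(p{\left(-2 \right)} \right)} G = \frac{20}{-3 + 2 \left(-2\right) \left(-3 - 2\right)} 16 = \frac{20}{-3 + 2 \left(-2\right) \left(-5\right)} 16 = \frac{20}{-3 + 20} \cdot 16 = \frac{20}{17} \cdot 16 = \frac{320}{17}$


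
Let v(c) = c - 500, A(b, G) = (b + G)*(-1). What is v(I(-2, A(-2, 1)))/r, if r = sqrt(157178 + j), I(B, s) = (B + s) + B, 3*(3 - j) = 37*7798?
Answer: -503*sqrt(549051)/183017 ≈ -2.0365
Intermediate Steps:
A(b, G) = -G - b (A(b, G) = (G + b)*(-1) = -G - b)
j = -288517/3 (j = 3 - 37*7798/3 = 3 - 1/3*288526 = 3 - 288526/3 = -288517/3 ≈ -96172.)
I(B, s) = s + 2*B
v(c) = -500 + c
r = sqrt(549051)/3 (r = sqrt(157178 - 288517/3) = sqrt(183017/3) = sqrt(549051)/3 ≈ 246.99)
v(I(-2, A(-2, 1)))/r = (-500 + ((-1*1 - 1*(-2)) + 2*(-2)))/((sqrt(549051)/3)) = (-500 + ((-1 + 2) - 4))*(sqrt(549051)/183017) = (-500 + (1 - 4))*(sqrt(549051)/183017) = (-500 - 3)*(sqrt(549051)/183017) = -503*sqrt(549051)/183017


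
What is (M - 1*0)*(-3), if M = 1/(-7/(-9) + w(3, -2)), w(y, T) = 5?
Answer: -27/52 ≈ -0.51923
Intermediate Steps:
M = 9/52 (M = 1/(-7/(-9) + 5) = 1/(-7*(-1/9) + 5) = 1/(7/9 + 5) = 1/(52/9) = 9/52 ≈ 0.17308)
(M - 1*0)*(-3) = (9/52 - 1*0)*(-3) = (9/52 + 0)*(-3) = (9/52)*(-3) = -27/52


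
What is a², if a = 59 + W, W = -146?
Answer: 7569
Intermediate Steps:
a = -87 (a = 59 - 146 = -87)
a² = (-87)² = 7569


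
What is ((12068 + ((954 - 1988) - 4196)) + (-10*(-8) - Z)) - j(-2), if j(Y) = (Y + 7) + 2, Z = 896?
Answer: 6015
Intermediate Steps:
j(Y) = 9 + Y (j(Y) = (7 + Y) + 2 = 9 + Y)
((12068 + ((954 - 1988) - 4196)) + (-10*(-8) - Z)) - j(-2) = ((12068 + ((954 - 1988) - 4196)) + (-10*(-8) - 1*896)) - (9 - 2) = ((12068 + (-1034 - 4196)) + (80 - 896)) - 1*7 = ((12068 - 5230) - 816) - 7 = (6838 - 816) - 7 = 6022 - 7 = 6015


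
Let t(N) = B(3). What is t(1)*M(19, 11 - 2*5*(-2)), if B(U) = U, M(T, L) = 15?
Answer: 45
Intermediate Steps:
t(N) = 3
t(1)*M(19, 11 - 2*5*(-2)) = 3*15 = 45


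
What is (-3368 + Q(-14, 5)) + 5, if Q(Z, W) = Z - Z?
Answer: -3363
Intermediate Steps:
Q(Z, W) = 0
(-3368 + Q(-14, 5)) + 5 = (-3368 + 0) + 5 = -3368 + 5 = -3363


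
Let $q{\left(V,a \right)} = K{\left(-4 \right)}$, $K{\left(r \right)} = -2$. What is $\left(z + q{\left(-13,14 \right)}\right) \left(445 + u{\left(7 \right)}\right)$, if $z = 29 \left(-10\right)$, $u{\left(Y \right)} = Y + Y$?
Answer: $-134028$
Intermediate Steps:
$u{\left(Y \right)} = 2 Y$
$q{\left(V,a \right)} = -2$
$z = -290$
$\left(z + q{\left(-13,14 \right)}\right) \left(445 + u{\left(7 \right)}\right) = \left(-290 - 2\right) \left(445 + 2 \cdot 7\right) = - 292 \left(445 + 14\right) = \left(-292\right) 459 = -134028$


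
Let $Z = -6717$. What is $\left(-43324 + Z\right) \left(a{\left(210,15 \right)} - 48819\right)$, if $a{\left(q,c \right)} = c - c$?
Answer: $2442951579$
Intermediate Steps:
$a{\left(q,c \right)} = 0$
$\left(-43324 + Z\right) \left(a{\left(210,15 \right)} - 48819\right) = \left(-43324 - 6717\right) \left(0 - 48819\right) = \left(-50041\right) \left(-48819\right) = 2442951579$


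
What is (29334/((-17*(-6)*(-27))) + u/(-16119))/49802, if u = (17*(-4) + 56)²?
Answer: -973727/4548964482 ≈ -0.00021405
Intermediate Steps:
u = 144 (u = (-68 + 56)² = (-12)² = 144)
(29334/((-17*(-6)*(-27))) + u/(-16119))/49802 = (29334/((-17*(-6)*(-27))) + 144/(-16119))/49802 = (29334/((102*(-27))) + 144*(-1/16119))*(1/49802) = (29334/(-2754) - 16/1791)*(1/49802) = (29334*(-1/2754) - 16/1791)*(1/49802) = (-4889/459 - 16/1791)*(1/49802) = -973727/91341*1/49802 = -973727/4548964482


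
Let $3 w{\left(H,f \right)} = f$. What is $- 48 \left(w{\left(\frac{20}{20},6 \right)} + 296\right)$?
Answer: $-14304$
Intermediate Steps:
$w{\left(H,f \right)} = \frac{f}{3}$
$- 48 \left(w{\left(\frac{20}{20},6 \right)} + 296\right) = - 48 \left(\frac{1}{3} \cdot 6 + 296\right) = - 48 \left(2 + 296\right) = \left(-48\right) 298 = -14304$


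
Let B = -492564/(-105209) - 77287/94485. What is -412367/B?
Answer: -4099205241137955/38408621557 ≈ -1.0673e+5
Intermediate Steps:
B = 38408621557/9940672365 (B = -492564*(-1/105209) - 77287*1/94485 = 492564/105209 - 77287/94485 = 38408621557/9940672365 ≈ 3.8638)
-412367/B = -412367/38408621557/9940672365 = -412367*9940672365/38408621557 = -4099205241137955/38408621557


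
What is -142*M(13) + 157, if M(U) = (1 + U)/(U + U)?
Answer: 1047/13 ≈ 80.538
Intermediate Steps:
M(U) = (1 + U)/(2*U) (M(U) = (1 + U)/((2*U)) = (1 + U)*(1/(2*U)) = (1 + U)/(2*U))
-142*M(13) + 157 = -71*(1 + 13)/13 + 157 = -71*14/13 + 157 = -142*7/13 + 157 = -994/13 + 157 = 1047/13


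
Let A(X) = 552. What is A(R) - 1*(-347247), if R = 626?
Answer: 347799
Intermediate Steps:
A(R) - 1*(-347247) = 552 - 1*(-347247) = 552 + 347247 = 347799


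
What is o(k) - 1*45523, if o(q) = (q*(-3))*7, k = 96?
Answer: -47539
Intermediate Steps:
o(q) = -21*q (o(q) = -3*q*7 = -21*q)
o(k) - 1*45523 = -21*96 - 1*45523 = -2016 - 45523 = -47539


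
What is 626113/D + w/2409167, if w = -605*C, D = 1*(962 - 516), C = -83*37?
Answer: 1509239425801/1074488482 ≈ 1404.6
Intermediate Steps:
C = -3071
D = 446 (D = 1*446 = 446)
w = 1857955 (w = -605*(-3071) = 1857955)
626113/D + w/2409167 = 626113/446 + 1857955/2409167 = 1509239425801/1074488482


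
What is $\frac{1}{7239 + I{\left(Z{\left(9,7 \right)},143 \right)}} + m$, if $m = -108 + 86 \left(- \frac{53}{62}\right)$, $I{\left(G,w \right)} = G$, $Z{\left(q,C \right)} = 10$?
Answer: $- \frac{40790092}{224719} \approx -181.52$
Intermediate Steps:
$m = - \frac{5627}{31}$ ($m = -108 + 86 \left(\left(-53\right) \frac{1}{62}\right) = -108 + 86 \left(- \frac{53}{62}\right) = -108 - \frac{2279}{31} = - \frac{5627}{31} \approx -181.52$)
$\frac{1}{7239 + I{\left(Z{\left(9,7 \right)},143 \right)}} + m = \frac{1}{7239 + 10} - \frac{5627}{31} = \frac{1}{7249} - \frac{5627}{31} = - \frac{40790092}{224719}$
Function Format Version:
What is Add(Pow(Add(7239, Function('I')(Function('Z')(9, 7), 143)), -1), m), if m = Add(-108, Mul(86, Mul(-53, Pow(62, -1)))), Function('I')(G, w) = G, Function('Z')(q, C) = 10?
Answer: Rational(-40790092, 224719) ≈ -181.52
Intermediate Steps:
m = Rational(-5627, 31) (m = Add(-108, Mul(86, Mul(-53, Rational(1, 62)))) = Add(-108, Mul(86, Rational(-53, 62))) = Add(-108, Rational(-2279, 31)) = Rational(-5627, 31) ≈ -181.52)
Add(Pow(Add(7239, Function('I')(Function('Z')(9, 7), 143)), -1), m) = Add(Pow(Add(7239, 10), -1), Rational(-5627, 31)) = Add(Pow(7249, -1), Rational(-5627, 31)) = Add(Rational(1, 7249), Rational(-5627, 31)) = Rational(-40790092, 224719)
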